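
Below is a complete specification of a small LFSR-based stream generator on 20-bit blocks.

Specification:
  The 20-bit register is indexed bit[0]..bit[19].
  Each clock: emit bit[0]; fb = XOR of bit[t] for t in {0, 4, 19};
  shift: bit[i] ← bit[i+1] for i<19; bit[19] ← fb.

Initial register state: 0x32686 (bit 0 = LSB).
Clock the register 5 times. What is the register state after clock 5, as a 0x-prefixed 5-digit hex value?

0xD1934

reg_0 = 0x32686
clock 1: out=0, reg = 0x19343
clock 2: out=1, reg = 0x8C9A1
clock 3: out=1, reg = 0x464D0
clock 4: out=0, reg = 0xA3268
clock 5: out=0, reg = 0xD1934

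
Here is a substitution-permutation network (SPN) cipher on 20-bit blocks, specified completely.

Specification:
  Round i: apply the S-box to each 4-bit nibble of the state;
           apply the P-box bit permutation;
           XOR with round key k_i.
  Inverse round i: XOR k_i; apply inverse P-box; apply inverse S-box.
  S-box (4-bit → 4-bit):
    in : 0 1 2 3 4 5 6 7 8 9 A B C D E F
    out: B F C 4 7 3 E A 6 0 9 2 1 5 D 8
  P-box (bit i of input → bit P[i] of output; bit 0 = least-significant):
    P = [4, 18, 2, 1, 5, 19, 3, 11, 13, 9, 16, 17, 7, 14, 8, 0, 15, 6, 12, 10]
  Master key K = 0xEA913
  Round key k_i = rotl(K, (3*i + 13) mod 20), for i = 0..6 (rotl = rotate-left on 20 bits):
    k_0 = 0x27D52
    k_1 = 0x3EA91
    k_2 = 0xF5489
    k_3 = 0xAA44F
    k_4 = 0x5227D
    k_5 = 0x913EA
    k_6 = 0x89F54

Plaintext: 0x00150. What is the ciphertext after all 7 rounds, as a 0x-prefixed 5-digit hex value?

0xCDEDA

s_0 = plaintext = 0x00150
s_1 = Round(s_0, k_0) = 0xD9BA1
s_2 = Round(s_1, k_1) = 0x770A7
s_3 = Round(s_2, k_2) = 0x93AEA
s_4 = Round(s_3, k_3) = 0x88D75
s_5 = Round(s_4, k_4) = 0x85B2D
s_6 = Round(s_5, k_5) = 0x94936
s_7 = Round(s_6, k_6) = 0xCDEDA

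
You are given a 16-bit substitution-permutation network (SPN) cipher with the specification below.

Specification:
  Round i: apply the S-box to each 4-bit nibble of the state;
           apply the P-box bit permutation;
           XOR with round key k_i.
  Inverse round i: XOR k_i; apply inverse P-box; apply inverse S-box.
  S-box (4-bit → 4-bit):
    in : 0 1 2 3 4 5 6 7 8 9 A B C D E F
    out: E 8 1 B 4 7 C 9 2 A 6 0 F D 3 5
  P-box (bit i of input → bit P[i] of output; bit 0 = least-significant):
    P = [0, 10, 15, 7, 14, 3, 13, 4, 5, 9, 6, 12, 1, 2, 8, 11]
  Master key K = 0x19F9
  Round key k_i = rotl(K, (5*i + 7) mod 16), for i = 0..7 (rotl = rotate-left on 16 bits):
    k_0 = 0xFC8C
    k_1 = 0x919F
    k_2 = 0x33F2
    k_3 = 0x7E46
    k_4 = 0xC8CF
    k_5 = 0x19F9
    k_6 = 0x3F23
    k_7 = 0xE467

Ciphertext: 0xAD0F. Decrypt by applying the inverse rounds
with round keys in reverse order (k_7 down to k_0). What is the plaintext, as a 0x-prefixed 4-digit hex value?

s_0 = ciphertext = 0xAD0F
s_1 = InvRound(s_0, k_7) = 0x6FEB
s_2 = InvRound(s_1, k_6) = 0xB6E1
s_3 = InvRound(s_2, k_5) = 0x680A
s_4 = InvRound(s_3, k_4) = 0x844D
s_5 = InvRound(s_4, k_3) = 0x795F
s_6 = InvRound(s_5, k_2) = 0x9EE7
s_7 = InvRound(s_6, k_1) = 0x6598
s_8 = InvRound(s_7, k_0) = 0x0114

0x0114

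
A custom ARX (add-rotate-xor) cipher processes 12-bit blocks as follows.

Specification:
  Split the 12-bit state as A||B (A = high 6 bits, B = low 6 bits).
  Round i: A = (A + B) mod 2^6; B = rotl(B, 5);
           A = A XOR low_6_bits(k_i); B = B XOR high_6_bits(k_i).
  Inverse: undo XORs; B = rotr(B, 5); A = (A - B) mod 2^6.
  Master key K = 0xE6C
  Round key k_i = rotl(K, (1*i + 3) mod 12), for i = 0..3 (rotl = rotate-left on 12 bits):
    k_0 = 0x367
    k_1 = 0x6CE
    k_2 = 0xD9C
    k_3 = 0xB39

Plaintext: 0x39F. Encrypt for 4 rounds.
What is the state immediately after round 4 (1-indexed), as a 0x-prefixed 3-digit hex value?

s_0 = plaintext = 0x39F
s_1 = Round(s_0, k_0) = 0x2A2
s_2 = Round(s_1, k_1) = 0x88A
s_3 = Round(s_2, k_2) = 0xC33
s_4 = Round(s_3, k_3) = 0x695

0x695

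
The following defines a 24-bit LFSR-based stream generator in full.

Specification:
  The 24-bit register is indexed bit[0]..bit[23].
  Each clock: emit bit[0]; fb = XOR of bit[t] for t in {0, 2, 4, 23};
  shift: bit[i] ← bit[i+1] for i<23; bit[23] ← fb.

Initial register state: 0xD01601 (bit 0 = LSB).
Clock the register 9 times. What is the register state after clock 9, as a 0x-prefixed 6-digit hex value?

0xD0680B

reg_0 = 0xD01601
clock 1: out=1, reg = 0x680B00
clock 2: out=0, reg = 0x340580
clock 3: out=0, reg = 0x1A02C0
clock 4: out=0, reg = 0x0D0160
clock 5: out=0, reg = 0x0680B0
clock 6: out=0, reg = 0x834058
clock 7: out=0, reg = 0x41A02C
clock 8: out=0, reg = 0xA0D016
clock 9: out=0, reg = 0xD0680B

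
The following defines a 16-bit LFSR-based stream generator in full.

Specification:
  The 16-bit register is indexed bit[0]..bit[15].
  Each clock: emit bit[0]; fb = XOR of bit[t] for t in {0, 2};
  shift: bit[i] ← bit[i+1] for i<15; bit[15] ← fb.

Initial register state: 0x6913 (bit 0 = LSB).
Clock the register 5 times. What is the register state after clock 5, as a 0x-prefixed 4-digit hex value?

reg_0 = 0x6913
clock 1: out=1, reg = 0xB489
clock 2: out=1, reg = 0xDA44
clock 3: out=0, reg = 0xED22
clock 4: out=0, reg = 0x7691
clock 5: out=1, reg = 0xBB48

0xBB48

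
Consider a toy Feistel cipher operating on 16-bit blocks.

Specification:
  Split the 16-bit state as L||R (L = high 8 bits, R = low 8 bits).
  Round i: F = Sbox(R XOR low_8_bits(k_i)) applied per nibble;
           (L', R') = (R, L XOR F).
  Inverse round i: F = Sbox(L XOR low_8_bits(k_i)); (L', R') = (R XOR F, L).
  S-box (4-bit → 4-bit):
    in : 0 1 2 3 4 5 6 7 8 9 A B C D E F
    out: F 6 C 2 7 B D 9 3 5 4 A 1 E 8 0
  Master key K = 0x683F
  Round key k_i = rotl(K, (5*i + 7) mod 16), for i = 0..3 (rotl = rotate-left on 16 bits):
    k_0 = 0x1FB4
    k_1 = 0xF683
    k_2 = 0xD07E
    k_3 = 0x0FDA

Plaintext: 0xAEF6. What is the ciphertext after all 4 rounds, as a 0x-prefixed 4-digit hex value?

0xFA8F

s_0 = plaintext = 0xAEF6
s_1 = Round(s_0, k_0) = 0xF6D2
s_2 = Round(s_1, k_1) = 0xD240
s_3 = Round(s_2, k_2) = 0x40FA
s_4 = Round(s_3, k_3) = 0xFA8F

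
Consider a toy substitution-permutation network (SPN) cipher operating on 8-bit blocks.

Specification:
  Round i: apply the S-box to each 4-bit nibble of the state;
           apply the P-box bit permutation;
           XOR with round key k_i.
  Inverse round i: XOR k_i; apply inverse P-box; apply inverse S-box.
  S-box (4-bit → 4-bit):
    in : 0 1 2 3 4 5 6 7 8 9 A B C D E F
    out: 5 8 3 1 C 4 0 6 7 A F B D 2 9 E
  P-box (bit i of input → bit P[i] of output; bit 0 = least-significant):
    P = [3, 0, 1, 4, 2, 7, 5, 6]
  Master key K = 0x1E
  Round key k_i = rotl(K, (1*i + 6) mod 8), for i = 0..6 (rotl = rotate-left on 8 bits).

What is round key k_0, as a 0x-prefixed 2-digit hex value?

K = 0x1E
k_0 = rotl(K, (1*0+6) mod 8) = rotl(K, 6) = 0x87

0x87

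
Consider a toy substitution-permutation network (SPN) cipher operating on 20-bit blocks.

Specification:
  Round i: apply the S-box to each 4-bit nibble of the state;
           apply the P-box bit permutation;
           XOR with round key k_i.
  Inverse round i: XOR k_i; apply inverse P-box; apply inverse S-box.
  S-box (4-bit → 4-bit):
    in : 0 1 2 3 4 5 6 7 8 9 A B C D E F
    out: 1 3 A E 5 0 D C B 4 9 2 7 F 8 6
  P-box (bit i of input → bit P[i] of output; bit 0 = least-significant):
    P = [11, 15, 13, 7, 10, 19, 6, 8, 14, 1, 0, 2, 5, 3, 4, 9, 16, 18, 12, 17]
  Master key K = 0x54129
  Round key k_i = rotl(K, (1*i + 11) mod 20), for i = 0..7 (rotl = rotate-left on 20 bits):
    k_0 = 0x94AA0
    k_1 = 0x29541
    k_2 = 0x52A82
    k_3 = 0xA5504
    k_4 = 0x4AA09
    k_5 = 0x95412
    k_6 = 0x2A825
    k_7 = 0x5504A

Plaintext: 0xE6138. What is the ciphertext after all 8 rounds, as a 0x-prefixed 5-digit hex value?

0x8A87F

s_0 = plaintext = 0xE6138
s_1 = Round(s_0, k_0) = 0x38152
s_2 = Round(s_1, k_1) = 0x447EB
s_3 = Round(s_2, k_2) = 0x4BBB7
s_4 = Round(s_3, k_3) = 0x3658E
s_5 = Round(s_4, k_4) = 0xABDB9
s_6 = Round(s_5, k_5) = 0x2341D
s_7 = Round(s_6, k_6) = 0xC46BC
s_8 = Round(s_7, k_7) = 0x8A87F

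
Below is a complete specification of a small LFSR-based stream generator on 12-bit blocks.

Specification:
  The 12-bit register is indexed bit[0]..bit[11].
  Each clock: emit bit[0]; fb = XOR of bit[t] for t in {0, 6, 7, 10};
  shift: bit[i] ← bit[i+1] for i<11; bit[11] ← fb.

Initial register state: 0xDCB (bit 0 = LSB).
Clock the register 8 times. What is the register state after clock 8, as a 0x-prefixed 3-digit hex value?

0xB4D

reg_0 = 0xDCB
clock 1: out=1, reg = 0x6E5
clock 2: out=1, reg = 0x372
clock 3: out=0, reg = 0x9B9
clock 4: out=1, reg = 0x4DC
clock 5: out=0, reg = 0xA6E
clock 6: out=0, reg = 0xD37
clock 7: out=1, reg = 0x69B
clock 8: out=1, reg = 0xB4D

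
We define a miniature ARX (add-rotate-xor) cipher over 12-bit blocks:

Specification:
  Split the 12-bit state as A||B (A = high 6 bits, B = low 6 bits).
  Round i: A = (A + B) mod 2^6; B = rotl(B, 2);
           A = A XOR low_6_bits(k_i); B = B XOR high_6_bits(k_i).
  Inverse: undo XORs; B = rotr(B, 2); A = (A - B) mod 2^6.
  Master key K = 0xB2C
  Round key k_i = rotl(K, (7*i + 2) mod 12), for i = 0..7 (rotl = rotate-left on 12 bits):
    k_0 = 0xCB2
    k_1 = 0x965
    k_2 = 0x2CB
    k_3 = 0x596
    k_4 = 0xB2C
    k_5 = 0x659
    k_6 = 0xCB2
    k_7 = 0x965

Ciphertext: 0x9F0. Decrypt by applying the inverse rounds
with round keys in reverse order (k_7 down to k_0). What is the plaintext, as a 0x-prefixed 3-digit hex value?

0x506

s_0 = ciphertext = 0x9F0
s_1 = InvRound(s_0, k_7) = 0xB55
s_2 = InvRound(s_1, k_6) = 0x9B9
s_3 = InvRound(s_2, k_5) = 0xDC8
s_4 = InvRound(s_3, k_4) = 0x489
s_5 = InvRound(s_4, k_3) = 0x377
s_6 = InvRound(s_5, k_2) = 0xDCF
s_7 = InvRound(s_6, k_1) = 0xA2A
s_8 = InvRound(s_7, k_0) = 0x506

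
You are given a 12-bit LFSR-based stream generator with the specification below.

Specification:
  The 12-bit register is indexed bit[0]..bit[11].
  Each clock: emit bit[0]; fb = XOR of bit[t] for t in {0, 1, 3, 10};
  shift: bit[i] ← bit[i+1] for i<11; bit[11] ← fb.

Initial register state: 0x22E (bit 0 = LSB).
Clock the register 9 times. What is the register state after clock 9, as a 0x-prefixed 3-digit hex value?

reg_0 = 0x22E
clock 1: out=0, reg = 0x117
clock 2: out=1, reg = 0x08B
clock 3: out=1, reg = 0x845
clock 4: out=1, reg = 0xC22
clock 5: out=0, reg = 0x611
clock 6: out=1, reg = 0x308
clock 7: out=0, reg = 0x984
clock 8: out=0, reg = 0x4C2
clock 9: out=0, reg = 0x261

0x261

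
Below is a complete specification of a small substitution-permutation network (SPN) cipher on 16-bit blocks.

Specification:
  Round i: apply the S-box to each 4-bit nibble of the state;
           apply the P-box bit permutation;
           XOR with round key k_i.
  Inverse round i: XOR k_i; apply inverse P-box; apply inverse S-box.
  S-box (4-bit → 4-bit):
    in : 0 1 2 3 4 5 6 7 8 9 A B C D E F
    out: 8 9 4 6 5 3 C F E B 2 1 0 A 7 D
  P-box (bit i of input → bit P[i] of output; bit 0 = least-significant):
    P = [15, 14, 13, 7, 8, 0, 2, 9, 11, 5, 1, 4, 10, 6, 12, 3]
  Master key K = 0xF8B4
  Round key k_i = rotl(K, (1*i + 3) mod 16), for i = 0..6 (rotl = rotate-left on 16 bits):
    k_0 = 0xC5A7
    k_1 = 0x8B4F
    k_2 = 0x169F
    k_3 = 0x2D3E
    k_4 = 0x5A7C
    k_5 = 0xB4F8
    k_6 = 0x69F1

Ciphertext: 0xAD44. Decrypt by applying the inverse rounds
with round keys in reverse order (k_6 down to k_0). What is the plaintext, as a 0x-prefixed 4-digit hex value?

s_0 = ciphertext = 0xAD44
s_1 = InvRound(s_0, k_6) = 0xBD39
s_2 = InvRound(s_1, k_5) = 0xAB50
s_3 = InvRound(s_2, k_4) = 0x6A4E
s_4 = InvRound(s_3, k_3) = 0x5D1A
s_5 = InvRound(s_4, k_2) = 0xCB7D
s_6 = InvRound(s_5, k_1) = 0xC8CA
s_7 = InvRound(s_6, k_0) = 0x95EC

0x95EC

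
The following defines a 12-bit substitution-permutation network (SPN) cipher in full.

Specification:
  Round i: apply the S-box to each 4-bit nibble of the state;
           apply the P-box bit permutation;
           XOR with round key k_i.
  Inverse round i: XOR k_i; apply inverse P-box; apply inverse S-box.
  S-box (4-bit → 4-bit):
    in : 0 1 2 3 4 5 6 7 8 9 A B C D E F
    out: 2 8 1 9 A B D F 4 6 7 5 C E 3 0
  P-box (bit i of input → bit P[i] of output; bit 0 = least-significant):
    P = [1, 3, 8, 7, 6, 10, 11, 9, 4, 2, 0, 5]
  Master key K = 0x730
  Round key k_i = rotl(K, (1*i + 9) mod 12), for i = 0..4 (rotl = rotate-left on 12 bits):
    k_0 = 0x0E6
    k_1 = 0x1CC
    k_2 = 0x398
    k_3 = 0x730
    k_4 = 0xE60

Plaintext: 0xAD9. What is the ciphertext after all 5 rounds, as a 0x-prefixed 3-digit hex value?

0x7BF

s_0 = plaintext = 0xAD9
s_1 = Round(s_0, k_0) = 0xFFB
s_2 = Round(s_1, k_1) = 0x0CE
s_3 = Round(s_2, k_2) = 0x996
s_4 = Round(s_3, k_3) = 0xAB7
s_5 = Round(s_4, k_4) = 0x7BF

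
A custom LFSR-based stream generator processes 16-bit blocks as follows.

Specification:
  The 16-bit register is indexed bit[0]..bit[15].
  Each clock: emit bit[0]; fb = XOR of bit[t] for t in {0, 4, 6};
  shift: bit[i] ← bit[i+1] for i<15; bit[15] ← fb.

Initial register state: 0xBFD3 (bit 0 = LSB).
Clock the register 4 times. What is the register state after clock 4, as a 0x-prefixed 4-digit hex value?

0x1BFD

reg_0 = 0xBFD3
clock 1: out=1, reg = 0xDFE9
clock 2: out=1, reg = 0x6FF4
clock 3: out=0, reg = 0x37FA
clock 4: out=0, reg = 0x1BFD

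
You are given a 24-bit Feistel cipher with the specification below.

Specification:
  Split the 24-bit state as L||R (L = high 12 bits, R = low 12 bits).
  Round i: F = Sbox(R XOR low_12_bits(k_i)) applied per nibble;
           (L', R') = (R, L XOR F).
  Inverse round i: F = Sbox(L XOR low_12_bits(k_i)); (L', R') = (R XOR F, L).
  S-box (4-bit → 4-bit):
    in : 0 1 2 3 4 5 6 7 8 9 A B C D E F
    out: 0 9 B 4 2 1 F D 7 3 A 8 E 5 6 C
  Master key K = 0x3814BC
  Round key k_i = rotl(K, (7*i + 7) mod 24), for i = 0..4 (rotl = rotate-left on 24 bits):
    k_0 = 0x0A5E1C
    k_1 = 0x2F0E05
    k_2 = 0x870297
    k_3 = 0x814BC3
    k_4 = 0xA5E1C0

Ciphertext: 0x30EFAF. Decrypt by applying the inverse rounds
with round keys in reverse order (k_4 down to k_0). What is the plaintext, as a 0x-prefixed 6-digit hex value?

s_0 = ciphertext = 0x30EFAF
s_1 = InvRound(s_0, k_4) = 0x44930E
s_2 = InvRound(s_1, k_3) = 0xF74449
s_3 = InvRound(s_2, k_2) = 0x12DF74
s_4 = InvRound(s_3, k_1) = 0x3C312D
s_5 = InvRound(s_4, k_0) = 0x4713C3

0x4713C3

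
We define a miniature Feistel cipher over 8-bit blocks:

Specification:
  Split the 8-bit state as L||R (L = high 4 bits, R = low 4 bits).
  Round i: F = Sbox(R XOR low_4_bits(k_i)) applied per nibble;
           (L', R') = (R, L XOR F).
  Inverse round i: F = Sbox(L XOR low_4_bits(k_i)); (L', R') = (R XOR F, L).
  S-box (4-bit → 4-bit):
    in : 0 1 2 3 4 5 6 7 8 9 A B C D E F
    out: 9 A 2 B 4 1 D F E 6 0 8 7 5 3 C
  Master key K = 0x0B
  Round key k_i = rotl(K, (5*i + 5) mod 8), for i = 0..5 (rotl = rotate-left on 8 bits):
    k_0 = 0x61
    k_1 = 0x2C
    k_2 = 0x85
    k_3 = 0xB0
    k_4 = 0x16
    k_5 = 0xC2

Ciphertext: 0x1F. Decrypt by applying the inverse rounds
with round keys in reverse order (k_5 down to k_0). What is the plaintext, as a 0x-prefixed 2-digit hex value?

0x13

s_0 = ciphertext = 0x1F
s_1 = InvRound(s_0, k_5) = 0x41
s_2 = InvRound(s_1, k_4) = 0x34
s_3 = InvRound(s_2, k_3) = 0xF3
s_4 = InvRound(s_3, k_2) = 0x3F
s_5 = InvRound(s_4, k_1) = 0x33
s_6 = InvRound(s_5, k_0) = 0x13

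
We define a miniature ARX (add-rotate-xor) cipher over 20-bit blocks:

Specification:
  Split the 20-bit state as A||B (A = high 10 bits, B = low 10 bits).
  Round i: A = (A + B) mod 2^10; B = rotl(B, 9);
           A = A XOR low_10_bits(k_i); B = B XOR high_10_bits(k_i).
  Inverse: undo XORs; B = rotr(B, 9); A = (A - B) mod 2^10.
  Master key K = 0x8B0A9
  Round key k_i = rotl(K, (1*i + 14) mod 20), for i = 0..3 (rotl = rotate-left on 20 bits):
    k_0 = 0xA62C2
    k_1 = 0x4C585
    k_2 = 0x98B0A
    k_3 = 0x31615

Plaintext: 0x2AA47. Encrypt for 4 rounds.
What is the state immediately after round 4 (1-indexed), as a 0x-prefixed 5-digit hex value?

s_0 = plaintext = 0x2AA47
s_1 = Round(s_0, k_0) = 0x0CDBB
s_2 = Round(s_1, k_1) = 0x1AFEC
s_3 = Round(s_2, k_2) = 0xD7794
s_4 = Round(s_3, k_3) = 0x3910F

0x3910F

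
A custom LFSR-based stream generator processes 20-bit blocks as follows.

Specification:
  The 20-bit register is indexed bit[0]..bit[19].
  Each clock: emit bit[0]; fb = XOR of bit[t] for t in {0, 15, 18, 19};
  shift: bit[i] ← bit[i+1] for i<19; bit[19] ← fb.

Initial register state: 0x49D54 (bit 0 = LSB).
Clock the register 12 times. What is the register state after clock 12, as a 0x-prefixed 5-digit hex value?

reg_0 = 0x49D54
clock 1: out=0, reg = 0x24EAA
clock 2: out=0, reg = 0x12755
clock 3: out=1, reg = 0x893AA
clock 4: out=0, reg = 0x449D5
clock 5: out=1, reg = 0x224EA
clock 6: out=0, reg = 0x11275
clock 7: out=1, reg = 0x8893A
clock 8: out=0, reg = 0x4449D
clock 9: out=1, reg = 0x2224E
clock 10: out=0, reg = 0x11127
clock 11: out=1, reg = 0x88893
clock 12: out=1, reg = 0xC4449

0xC4449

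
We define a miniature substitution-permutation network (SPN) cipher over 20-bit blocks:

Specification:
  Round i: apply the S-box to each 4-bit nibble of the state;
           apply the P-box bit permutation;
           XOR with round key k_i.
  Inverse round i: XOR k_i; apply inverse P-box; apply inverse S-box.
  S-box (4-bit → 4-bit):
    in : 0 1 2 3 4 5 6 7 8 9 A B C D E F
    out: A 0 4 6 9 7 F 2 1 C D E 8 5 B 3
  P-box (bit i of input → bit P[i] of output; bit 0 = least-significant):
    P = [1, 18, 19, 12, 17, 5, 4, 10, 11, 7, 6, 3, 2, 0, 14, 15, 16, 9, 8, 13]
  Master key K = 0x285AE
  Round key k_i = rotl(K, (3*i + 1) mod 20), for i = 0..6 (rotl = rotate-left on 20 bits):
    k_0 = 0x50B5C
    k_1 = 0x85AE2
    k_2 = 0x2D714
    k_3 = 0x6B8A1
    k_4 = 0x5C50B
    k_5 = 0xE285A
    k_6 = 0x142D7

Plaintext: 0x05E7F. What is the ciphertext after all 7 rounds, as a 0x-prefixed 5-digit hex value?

0xA5EAF

s_0 = plaintext = 0x05E7F
s_1 = Round(s_0, k_0) = 0x161F3
s_2 = Round(s_1, k_1) = 0x69AC7
s_3 = Round(s_2, k_2) = 0x7385C
s_4 = Round(s_3, k_3) = 0x4E290
s_5 = Round(s_4, k_4) = 0x0715E
s_6 = Round(s_5, k_5) = 0x81A69
s_7 = Round(s_6, k_6) = 0xA5EAF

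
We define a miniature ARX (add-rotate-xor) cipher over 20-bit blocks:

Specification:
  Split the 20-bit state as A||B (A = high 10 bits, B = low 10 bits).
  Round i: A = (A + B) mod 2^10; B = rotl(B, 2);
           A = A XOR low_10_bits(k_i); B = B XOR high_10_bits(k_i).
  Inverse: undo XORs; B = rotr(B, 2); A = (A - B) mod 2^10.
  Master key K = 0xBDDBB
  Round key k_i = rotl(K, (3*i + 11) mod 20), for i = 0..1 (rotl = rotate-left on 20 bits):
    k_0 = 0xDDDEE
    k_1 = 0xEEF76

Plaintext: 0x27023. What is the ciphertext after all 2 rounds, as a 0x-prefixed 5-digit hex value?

0x8E854

s_0 = plaintext = 0x27023
s_1 = Round(s_0, k_0) = 0x547FB
s_2 = Round(s_1, k_1) = 0x8E854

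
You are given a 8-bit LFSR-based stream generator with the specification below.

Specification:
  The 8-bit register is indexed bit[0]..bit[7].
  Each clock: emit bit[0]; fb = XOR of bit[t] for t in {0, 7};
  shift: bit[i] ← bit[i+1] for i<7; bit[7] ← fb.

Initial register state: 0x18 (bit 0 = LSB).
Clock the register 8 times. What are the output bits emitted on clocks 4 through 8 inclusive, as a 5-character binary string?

reg_0 = 0x18
clock 1: out=0, reg = 0x0C
clock 2: out=0, reg = 0x06
clock 3: out=0, reg = 0x03
clock 4: out=1, reg = 0x81
clock 5: out=1, reg = 0x40
clock 6: out=0, reg = 0x20
clock 7: out=0, reg = 0x10
clock 8: out=0, reg = 0x08

11000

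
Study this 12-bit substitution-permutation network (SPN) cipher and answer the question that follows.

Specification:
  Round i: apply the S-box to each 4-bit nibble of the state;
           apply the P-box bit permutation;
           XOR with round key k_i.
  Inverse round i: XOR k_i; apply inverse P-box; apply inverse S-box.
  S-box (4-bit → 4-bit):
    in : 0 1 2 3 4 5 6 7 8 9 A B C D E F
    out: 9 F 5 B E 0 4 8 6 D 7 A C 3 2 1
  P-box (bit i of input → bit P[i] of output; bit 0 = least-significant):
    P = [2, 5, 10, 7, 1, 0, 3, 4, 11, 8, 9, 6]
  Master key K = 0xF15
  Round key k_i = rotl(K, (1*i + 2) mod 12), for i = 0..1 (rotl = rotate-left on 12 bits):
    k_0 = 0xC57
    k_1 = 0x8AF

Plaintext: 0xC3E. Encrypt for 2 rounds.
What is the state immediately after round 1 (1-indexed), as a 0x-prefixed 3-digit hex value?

s_0 = plaintext = 0xC3E
s_1 = Round(s_0, k_0) = 0xE24
s_2 = Round(s_1, k_1) = 0xD05

0xE24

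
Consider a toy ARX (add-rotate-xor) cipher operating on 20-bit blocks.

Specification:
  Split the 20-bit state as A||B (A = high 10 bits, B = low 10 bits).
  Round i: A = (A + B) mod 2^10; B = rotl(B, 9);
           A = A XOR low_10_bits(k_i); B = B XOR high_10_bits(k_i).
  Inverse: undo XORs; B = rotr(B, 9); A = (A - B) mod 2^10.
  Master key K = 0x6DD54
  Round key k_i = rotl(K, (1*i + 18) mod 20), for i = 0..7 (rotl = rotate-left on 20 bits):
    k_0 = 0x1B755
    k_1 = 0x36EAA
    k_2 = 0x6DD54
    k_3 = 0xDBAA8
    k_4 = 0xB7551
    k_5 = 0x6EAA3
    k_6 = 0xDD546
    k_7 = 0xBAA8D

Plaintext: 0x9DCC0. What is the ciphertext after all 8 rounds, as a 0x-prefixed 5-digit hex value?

0x18565

s_0 = plaintext = 0x9DCC0
s_1 = Round(s_0, k_0) = 0x1880D
s_2 = Round(s_1, k_1) = 0xB16DD
s_3 = Round(s_2, k_2) = 0x3DAD9
s_4 = Round(s_3, k_3) = 0x59C02
s_5 = Round(s_4, k_4) = 0x0E2DC
s_6 = Round(s_5, k_5) = 0x6DCD4
s_7 = Round(s_6, k_6) = 0xF371F
s_8 = Round(s_7, k_7) = 0x18565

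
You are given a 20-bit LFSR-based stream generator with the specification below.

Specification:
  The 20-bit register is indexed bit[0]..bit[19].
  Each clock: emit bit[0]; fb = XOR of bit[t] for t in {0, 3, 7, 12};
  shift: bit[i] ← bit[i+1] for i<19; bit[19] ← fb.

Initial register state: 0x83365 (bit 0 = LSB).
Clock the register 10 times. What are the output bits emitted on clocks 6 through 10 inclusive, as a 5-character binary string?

11011

reg_0 = 0x83365
clock 1: out=1, reg = 0x419B2
clock 2: out=0, reg = 0x20CD9
clock 3: out=1, reg = 0x9066C
clock 4: out=0, reg = 0xC8336
clock 5: out=0, reg = 0x6419B
clock 6: out=1, reg = 0xB20CD
clock 7: out=1, reg = 0xD9066
clock 8: out=0, reg = 0xEC833
clock 9: out=1, reg = 0xF6419
clock 10: out=1, reg = 0x7B20C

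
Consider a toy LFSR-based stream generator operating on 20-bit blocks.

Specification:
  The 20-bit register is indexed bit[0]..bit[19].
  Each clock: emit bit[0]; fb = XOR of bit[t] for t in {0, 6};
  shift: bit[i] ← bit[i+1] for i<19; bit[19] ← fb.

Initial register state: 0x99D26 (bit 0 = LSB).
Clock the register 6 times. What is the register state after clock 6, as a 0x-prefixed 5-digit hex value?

0x4A674

reg_0 = 0x99D26
clock 1: out=0, reg = 0x4CE93
clock 2: out=1, reg = 0xA6749
clock 3: out=1, reg = 0x533A4
clock 4: out=0, reg = 0x299D2
clock 5: out=0, reg = 0x94CE9
clock 6: out=1, reg = 0x4A674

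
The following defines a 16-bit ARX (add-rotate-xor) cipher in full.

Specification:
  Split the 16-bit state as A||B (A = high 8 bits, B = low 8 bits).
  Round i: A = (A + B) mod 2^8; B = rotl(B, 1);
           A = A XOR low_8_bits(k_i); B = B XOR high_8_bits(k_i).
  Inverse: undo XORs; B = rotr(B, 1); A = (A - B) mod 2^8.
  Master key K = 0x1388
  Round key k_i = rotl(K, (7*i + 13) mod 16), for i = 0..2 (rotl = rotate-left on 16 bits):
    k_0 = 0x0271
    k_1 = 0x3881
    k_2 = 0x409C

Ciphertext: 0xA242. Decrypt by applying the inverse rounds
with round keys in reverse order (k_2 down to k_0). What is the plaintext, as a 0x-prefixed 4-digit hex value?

s_0 = ciphertext = 0xA242
s_1 = InvRound(s_0, k_2) = 0x3D01
s_2 = InvRound(s_1, k_1) = 0x209C
s_3 = InvRound(s_2, k_0) = 0x024F

0x024F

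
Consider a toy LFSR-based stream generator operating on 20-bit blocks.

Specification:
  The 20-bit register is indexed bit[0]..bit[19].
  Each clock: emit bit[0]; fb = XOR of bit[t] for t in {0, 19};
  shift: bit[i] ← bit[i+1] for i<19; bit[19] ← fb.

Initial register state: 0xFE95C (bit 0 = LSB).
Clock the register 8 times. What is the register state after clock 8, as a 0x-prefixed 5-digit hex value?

reg_0 = 0xFE95C
clock 1: out=0, reg = 0xFF4AE
clock 2: out=0, reg = 0xFFA57
clock 3: out=1, reg = 0x7FD2B
clock 4: out=1, reg = 0xBFE95
clock 5: out=1, reg = 0x5FF4A
clock 6: out=0, reg = 0x2FFA5
clock 7: out=1, reg = 0x97FD2
clock 8: out=0, reg = 0xCBFE9

0xCBFE9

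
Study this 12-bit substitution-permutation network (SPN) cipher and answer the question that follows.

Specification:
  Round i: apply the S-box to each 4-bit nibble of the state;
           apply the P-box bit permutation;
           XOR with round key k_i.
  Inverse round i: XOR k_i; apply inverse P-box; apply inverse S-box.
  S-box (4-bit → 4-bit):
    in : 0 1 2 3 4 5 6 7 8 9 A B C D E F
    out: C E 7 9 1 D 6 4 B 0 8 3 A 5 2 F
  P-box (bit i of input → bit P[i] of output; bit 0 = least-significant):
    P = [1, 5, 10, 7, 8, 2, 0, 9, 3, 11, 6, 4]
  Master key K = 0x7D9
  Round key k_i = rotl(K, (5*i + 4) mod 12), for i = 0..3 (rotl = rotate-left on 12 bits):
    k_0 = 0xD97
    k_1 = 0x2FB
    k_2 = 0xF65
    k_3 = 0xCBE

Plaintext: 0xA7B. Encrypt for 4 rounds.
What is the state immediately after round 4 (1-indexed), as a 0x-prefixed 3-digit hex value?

0x80E

s_0 = plaintext = 0xA7B
s_1 = Round(s_0, k_0) = 0xDA4
s_2 = Round(s_1, k_1) = 0x0B1
s_3 = Round(s_2, k_2) = 0xA91
s_4 = Round(s_3, k_3) = 0x80E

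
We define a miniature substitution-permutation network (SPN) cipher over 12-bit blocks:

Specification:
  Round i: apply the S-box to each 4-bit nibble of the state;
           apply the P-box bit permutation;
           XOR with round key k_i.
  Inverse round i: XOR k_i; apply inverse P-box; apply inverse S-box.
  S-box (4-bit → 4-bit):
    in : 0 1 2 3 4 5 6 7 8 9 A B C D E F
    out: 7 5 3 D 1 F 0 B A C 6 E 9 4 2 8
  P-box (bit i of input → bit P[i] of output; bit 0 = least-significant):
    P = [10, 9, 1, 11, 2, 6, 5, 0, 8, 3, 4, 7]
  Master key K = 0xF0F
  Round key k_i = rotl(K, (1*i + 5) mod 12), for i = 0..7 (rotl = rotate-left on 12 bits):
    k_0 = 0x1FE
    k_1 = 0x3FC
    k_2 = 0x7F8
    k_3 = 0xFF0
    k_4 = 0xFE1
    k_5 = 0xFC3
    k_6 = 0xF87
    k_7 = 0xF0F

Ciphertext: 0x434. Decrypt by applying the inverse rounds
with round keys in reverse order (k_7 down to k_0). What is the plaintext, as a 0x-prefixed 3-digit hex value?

s_0 = ciphertext = 0x434
s_1 = InvRound(s_0, k_7) = 0x09B
s_2 = InvRound(s_1, k_6) = 0x047
s_3 = InvRound(s_2, k_5) = 0xC47
s_4 = InvRound(s_3, k_4) = 0xC1A
s_5 = InvRound(s_4, k_3) = 0x7AA
s_6 = InvRound(s_5, k_2) = 0xDED
s_7 = InvRound(s_6, k_1) = 0xDF7
s_8 = InvRound(s_7, k_0) = 0xEFC

0xEFC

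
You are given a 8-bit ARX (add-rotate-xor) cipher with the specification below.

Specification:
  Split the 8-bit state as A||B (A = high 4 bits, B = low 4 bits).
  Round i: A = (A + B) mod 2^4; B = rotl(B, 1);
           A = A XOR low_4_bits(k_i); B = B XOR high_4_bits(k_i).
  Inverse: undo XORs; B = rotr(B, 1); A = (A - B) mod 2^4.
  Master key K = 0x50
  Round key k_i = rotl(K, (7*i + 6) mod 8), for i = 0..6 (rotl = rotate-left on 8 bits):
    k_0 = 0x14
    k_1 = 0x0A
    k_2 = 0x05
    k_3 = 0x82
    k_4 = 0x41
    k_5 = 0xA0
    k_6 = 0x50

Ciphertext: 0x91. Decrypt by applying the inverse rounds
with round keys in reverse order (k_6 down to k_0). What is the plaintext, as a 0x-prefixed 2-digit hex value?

0x80

s_0 = ciphertext = 0x91
s_1 = InvRound(s_0, k_6) = 0x72
s_2 = InvRound(s_1, k_5) = 0x34
s_3 = InvRound(s_2, k_4) = 0x20
s_4 = InvRound(s_3, k_3) = 0xC4
s_5 = InvRound(s_4, k_2) = 0x72
s_6 = InvRound(s_5, k_1) = 0xC1
s_7 = InvRound(s_6, k_0) = 0x80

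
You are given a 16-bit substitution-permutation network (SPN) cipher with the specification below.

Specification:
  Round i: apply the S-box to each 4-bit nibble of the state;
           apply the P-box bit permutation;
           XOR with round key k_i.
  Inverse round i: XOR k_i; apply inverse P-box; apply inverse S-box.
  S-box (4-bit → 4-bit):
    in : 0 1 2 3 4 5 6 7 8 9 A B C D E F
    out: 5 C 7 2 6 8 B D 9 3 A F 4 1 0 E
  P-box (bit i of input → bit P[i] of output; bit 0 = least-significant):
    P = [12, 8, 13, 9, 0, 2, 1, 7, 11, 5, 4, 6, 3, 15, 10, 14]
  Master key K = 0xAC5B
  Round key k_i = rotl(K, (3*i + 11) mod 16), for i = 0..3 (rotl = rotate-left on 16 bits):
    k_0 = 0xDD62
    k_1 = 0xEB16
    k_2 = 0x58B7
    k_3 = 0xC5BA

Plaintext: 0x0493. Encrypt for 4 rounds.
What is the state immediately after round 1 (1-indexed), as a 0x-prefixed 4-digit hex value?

s_0 = plaintext = 0x0493
s_1 = Round(s_0, k_0) = 0xD85F
s_2 = Round(s_1, k_1) = 0xC0DE
s_3 = Round(s_2, k_2) = 0x54A6
s_4 = Round(s_3, k_3) = 0x960E

0xD85F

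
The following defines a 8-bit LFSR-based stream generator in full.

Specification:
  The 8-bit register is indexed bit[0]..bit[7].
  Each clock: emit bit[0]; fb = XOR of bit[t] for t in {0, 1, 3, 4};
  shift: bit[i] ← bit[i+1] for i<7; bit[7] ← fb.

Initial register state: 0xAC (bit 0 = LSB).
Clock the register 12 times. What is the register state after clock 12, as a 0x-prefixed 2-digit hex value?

reg_0 = 0xAC
clock 1: out=0, reg = 0xD6
clock 2: out=0, reg = 0x6B
clock 3: out=1, reg = 0xB5
clock 4: out=1, reg = 0x5A
clock 5: out=0, reg = 0xAD
clock 6: out=1, reg = 0x56
clock 7: out=0, reg = 0x2B
clock 8: out=1, reg = 0x95
clock 9: out=1, reg = 0x4A
clock 10: out=0, reg = 0x25
clock 11: out=1, reg = 0x92
clock 12: out=0, reg = 0x49

0x49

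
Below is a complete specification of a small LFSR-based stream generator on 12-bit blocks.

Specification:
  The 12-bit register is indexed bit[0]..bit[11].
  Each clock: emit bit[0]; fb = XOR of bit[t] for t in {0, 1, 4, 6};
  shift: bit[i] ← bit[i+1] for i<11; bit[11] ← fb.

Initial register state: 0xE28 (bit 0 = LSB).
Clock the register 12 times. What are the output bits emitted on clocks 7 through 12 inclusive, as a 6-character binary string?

reg_0 = 0xE28
clock 1: out=0, reg = 0x714
clock 2: out=0, reg = 0xB8A
clock 3: out=0, reg = 0xDC5
clock 4: out=1, reg = 0x6E2
clock 5: out=0, reg = 0x371
clock 6: out=1, reg = 0x9B8
clock 7: out=0, reg = 0xCDC
clock 8: out=0, reg = 0x66E
clock 9: out=0, reg = 0x337
clock 10: out=1, reg = 0x99B
clock 11: out=1, reg = 0xCCD
clock 12: out=1, reg = 0x666

000111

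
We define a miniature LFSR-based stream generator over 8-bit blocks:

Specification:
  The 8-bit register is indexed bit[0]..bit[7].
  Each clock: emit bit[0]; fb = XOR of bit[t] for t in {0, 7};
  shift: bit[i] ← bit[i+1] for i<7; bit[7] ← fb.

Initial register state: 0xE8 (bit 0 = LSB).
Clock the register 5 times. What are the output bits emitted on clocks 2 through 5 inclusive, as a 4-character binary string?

reg_0 = 0xE8
clock 1: out=0, reg = 0xF4
clock 2: out=0, reg = 0xFA
clock 3: out=0, reg = 0xFD
clock 4: out=1, reg = 0x7E
clock 5: out=0, reg = 0x3F

0010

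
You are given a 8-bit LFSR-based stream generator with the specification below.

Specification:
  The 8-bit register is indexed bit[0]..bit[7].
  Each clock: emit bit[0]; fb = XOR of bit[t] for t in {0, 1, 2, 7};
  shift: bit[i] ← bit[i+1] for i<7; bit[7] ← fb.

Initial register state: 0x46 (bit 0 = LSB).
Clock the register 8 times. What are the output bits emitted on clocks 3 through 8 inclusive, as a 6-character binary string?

reg_0 = 0x46
clock 1: out=0, reg = 0x23
clock 2: out=1, reg = 0x11
clock 3: out=1, reg = 0x88
clock 4: out=0, reg = 0xC4
clock 5: out=0, reg = 0x62
clock 6: out=0, reg = 0xB1
clock 7: out=1, reg = 0x58
clock 8: out=0, reg = 0x2C

100010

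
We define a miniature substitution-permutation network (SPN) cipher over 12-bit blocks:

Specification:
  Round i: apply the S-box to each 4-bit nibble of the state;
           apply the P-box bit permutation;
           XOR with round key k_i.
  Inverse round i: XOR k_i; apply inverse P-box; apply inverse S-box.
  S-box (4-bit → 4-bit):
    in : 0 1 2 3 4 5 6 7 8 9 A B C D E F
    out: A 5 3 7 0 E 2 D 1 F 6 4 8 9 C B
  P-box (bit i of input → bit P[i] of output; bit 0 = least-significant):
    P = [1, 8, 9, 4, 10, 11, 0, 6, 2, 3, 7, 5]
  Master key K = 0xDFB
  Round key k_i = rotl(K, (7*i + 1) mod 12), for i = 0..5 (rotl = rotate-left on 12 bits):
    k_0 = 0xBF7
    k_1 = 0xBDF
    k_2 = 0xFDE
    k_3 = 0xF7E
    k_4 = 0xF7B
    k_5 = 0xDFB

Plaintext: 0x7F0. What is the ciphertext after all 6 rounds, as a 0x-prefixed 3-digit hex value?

0xE99

s_0 = plaintext = 0x7F0
s_1 = Round(s_0, k_0) = 0x603
s_2 = Round(s_1, k_1) = 0x095
s_3 = Round(s_2, k_2) = 0x0A7
s_4 = Round(s_3, k_3) = 0x545
s_5 = Round(s_4, k_4) = 0xCC3
s_6 = Round(s_5, k_5) = 0xE99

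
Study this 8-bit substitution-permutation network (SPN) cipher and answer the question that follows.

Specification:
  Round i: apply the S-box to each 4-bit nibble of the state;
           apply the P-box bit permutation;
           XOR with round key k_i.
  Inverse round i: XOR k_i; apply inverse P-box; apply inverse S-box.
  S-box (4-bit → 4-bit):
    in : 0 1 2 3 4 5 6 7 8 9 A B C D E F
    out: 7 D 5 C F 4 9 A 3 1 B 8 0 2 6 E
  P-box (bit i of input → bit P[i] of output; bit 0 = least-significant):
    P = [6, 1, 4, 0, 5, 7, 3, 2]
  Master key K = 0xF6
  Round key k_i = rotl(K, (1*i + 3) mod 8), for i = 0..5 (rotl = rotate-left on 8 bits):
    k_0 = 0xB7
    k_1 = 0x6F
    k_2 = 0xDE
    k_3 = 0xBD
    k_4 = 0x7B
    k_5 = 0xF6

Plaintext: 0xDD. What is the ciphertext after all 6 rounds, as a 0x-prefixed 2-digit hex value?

s_0 = plaintext = 0xDD
s_1 = Round(s_0, k_0) = 0x35
s_2 = Round(s_1, k_1) = 0x73
s_3 = Round(s_2, k_2) = 0x4B
s_4 = Round(s_3, k_3) = 0x10
s_5 = Round(s_4, k_4) = 0x05
s_6 = Round(s_5, k_5) = 0x4E

0x4E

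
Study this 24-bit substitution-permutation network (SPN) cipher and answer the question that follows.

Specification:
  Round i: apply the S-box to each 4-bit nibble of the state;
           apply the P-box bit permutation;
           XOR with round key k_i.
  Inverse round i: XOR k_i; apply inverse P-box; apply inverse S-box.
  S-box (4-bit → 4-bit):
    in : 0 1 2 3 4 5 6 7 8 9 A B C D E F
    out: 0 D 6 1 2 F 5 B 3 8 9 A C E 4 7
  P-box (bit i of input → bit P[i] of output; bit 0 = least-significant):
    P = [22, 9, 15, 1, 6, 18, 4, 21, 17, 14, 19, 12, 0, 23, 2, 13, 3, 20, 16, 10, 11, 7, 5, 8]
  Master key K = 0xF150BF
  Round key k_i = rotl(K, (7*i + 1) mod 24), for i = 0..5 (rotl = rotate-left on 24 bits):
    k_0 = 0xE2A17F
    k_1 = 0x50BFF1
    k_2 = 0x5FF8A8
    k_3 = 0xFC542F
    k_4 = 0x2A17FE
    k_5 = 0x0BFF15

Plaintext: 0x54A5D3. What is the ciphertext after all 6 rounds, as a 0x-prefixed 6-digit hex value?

0xF44237

s_0 = plaintext = 0x54A5D3
s_1 = Round(s_0, k_0) = 0x9CD8CE
s_2 = Round(s_1, k_1) = 0xF35AE5
s_3 = Round(s_2, k_2) = 0x9D4217
s_4 = Round(s_3, k_3) = 0x05137D
s_5 = Round(s_4, k_4) = 0x1DB1B1
s_6 = Round(s_5, k_5) = 0xF44237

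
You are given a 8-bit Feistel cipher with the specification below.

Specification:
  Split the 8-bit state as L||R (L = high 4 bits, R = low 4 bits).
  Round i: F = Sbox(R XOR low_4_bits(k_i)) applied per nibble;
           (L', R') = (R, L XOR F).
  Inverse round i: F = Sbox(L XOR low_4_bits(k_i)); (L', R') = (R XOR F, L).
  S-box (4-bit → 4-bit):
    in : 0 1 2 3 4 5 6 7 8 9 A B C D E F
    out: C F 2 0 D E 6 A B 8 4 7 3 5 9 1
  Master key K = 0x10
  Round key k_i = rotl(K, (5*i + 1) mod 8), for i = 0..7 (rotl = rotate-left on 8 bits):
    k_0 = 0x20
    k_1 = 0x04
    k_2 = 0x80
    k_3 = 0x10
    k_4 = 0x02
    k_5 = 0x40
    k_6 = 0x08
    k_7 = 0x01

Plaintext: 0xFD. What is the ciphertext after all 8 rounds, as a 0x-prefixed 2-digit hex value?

0x31

s_0 = plaintext = 0xFD
s_1 = Round(s_0, k_0) = 0xDA
s_2 = Round(s_1, k_1) = 0xA4
s_3 = Round(s_2, k_2) = 0x47
s_4 = Round(s_3, k_3) = 0x7E
s_5 = Round(s_4, k_4) = 0xE4
s_6 = Round(s_5, k_5) = 0x43
s_7 = Round(s_6, k_6) = 0x33
s_8 = Round(s_7, k_7) = 0x31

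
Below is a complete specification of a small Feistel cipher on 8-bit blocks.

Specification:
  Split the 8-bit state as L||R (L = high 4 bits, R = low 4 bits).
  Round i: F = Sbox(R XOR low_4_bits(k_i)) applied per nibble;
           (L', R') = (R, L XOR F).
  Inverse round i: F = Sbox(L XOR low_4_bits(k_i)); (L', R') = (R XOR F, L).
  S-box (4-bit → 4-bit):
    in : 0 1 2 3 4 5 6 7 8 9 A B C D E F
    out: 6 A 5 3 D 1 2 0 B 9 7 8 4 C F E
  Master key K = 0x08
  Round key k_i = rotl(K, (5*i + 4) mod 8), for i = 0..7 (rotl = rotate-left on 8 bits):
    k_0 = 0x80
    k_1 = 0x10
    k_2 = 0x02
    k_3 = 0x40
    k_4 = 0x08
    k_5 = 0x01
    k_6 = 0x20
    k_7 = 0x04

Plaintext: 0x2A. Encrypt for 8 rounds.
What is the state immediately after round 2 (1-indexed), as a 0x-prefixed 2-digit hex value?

0x5B

s_0 = plaintext = 0x2A
s_1 = Round(s_0, k_0) = 0xA5
s_2 = Round(s_1, k_1) = 0x5B
s_3 = Round(s_2, k_2) = 0xBC
s_4 = Round(s_3, k_3) = 0xCF
s_5 = Round(s_4, k_4) = 0xFC
s_6 = Round(s_5, k_5) = 0xC3
s_7 = Round(s_6, k_6) = 0x3F
s_8 = Round(s_7, k_7) = 0xFB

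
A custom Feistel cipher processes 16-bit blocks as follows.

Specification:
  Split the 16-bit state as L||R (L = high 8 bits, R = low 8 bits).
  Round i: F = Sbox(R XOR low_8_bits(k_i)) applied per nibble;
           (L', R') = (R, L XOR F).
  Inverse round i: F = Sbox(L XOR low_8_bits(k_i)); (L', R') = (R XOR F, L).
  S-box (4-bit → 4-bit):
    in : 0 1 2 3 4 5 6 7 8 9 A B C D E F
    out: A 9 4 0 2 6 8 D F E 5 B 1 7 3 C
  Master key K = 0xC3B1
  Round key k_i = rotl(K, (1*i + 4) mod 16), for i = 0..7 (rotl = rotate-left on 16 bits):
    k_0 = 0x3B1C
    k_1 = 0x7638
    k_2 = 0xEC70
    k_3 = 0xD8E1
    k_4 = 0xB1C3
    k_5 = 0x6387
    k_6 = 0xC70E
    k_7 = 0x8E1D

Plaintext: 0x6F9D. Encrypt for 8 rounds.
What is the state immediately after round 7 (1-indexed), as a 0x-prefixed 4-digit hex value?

s_0 = plaintext = 0x6F9D
s_1 = Round(s_0, k_0) = 0x9D96
s_2 = Round(s_1, k_1) = 0x96CE
s_3 = Round(s_2, k_2) = 0xCE25
s_4 = Round(s_3, k_3) = 0x25DC
s_5 = Round(s_4, k_4) = 0xDCB9
s_6 = Round(s_5, k_5) = 0xB9DF
s_7 = Round(s_6, k_6) = 0xDFC0
s_8 = Round(s_7, k_7) = 0xC0A8

0xDFC0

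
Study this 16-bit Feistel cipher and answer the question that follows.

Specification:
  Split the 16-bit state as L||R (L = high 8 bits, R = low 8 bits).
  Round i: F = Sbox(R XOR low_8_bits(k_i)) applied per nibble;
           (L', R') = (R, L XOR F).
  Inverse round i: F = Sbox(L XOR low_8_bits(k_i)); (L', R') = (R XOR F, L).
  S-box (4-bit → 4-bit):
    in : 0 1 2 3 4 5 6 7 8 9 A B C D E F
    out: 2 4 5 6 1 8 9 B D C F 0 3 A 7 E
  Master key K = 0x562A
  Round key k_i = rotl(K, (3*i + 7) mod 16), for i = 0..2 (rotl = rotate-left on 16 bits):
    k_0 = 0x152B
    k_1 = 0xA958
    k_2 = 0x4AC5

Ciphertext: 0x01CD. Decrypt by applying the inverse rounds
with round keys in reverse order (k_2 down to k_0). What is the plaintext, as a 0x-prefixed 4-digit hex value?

s_0 = ciphertext = 0x01CD
s_1 = InvRound(s_0, k_2) = 0xFC01
s_2 = InvRound(s_1, k_1) = 0xF0FC
s_3 = InvRound(s_2, k_0) = 0x5CF0

0x5CF0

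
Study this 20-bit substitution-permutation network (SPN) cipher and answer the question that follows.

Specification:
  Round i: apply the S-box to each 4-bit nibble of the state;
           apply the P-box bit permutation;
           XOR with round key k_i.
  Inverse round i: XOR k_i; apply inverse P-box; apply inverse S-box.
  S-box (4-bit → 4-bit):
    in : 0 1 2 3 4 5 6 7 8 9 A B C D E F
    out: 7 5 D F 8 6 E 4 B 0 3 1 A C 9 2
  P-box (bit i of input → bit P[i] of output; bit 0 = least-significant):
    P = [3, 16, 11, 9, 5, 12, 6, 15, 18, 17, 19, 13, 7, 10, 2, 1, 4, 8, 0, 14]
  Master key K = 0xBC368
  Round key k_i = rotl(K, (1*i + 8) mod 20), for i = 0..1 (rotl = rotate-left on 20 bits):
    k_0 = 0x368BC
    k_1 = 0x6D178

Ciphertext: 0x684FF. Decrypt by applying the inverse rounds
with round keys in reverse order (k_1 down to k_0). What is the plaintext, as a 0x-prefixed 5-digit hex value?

0x67B5F

s_0 = ciphertext = 0x684FF
s_1 = InvRound(s_0, k_1) = 0x639F9
s_2 = InvRound(s_1, k_0) = 0x67B5F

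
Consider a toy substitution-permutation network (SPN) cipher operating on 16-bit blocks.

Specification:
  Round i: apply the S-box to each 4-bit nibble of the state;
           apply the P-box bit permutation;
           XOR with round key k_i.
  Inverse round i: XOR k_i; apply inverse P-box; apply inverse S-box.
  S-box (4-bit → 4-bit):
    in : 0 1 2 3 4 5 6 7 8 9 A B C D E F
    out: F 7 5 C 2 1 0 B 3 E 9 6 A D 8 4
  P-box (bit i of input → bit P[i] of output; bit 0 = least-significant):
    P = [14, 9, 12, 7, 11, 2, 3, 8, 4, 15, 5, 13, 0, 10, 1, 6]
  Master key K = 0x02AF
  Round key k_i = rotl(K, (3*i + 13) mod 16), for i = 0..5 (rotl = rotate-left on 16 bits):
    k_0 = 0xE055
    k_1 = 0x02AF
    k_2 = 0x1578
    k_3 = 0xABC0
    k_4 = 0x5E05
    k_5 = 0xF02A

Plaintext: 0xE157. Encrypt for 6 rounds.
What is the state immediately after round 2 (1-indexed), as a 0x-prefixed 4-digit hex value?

s_0 = plaintext = 0xE157
s_1 = Round(s_0, k_0) = 0x2AA5
s_2 = Round(s_1, k_1) = 0x6BBC
s_3 = Round(s_2, k_2) = 0x97D4
s_4 = Round(s_3, k_3) = 0x049A
s_5 = Round(s_4, k_4) = 0x9BCA
s_6 = Round(s_5, k_5) = 0x35CC

0x6BBC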